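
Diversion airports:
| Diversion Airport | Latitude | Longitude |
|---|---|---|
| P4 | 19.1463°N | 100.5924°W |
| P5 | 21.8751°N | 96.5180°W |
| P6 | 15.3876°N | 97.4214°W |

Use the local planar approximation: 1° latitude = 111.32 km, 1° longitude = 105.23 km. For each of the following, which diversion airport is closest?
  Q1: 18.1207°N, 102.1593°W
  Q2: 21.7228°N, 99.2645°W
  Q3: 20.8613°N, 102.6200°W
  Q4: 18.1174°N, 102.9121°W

Q1→P4; Q2→P5; Q3→P4; Q4→P4

Q1 at 18.1207°N, 102.1593°W:
  P4: 200.5537 km
  P5: 725.9993 km
  P6: 584.0707 km
  → nearest: P4 (200.5537 km)
Q2 at 21.7228°N, 99.2645°W:
  P4: 319.0443 km
  P5: 289.5110 km
  P6: 731.4178 km
  → nearest: P5 (289.5110 km)
Q3 at 20.8613°N, 102.6200°W:
  P4: 286.3083 km
  P5: 651.9557 km
  P6: 818.8700 km
  → nearest: P4 (286.3083 km)
Q4 at 18.1174°N, 102.9121°W:
  P4: 269.6378 km
  P5: 792.2812 km
  P6: 652.8254 km
  → nearest: P4 (269.6378 km)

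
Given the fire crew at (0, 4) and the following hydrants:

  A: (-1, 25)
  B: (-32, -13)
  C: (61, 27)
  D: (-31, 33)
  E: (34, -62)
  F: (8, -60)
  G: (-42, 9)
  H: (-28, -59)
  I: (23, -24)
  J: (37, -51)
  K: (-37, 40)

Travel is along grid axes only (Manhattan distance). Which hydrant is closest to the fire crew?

A

Distances from (0, 4):
A: |-1| + |21| = 1 + 21 = 22
B: |-32| + |-17| = 32 + 17 = 49
C: |61| + |23| = 61 + 23 = 84
D: |-31| + |29| = 31 + 29 = 60
E: |34| + |-66| = 34 + 66 = 100
F: |8| + |-64| = 8 + 64 = 72
G: |-42| + |5| = 42 + 5 = 47
H: |-28| + |-63| = 28 + 63 = 91
I: |23| + |-28| = 23 + 28 = 51
J: |37| + |-55| = 37 + 55 = 92
K: |-37| + |36| = 37 + 36 = 73
Minimum: A at 22.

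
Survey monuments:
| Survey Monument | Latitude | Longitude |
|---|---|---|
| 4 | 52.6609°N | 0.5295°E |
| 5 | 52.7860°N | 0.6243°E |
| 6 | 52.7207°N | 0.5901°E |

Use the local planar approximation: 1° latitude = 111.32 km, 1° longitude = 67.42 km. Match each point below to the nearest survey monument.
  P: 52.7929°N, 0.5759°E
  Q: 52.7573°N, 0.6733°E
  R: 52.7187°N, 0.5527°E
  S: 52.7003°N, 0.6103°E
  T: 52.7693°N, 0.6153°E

P at 52.7929°N, 0.5759°E:
  4: √((-0.1320·111.32)² + (-0.0464·67.42)²) = √(215.920689 + 9.786186) = 15.0235 km
  5: √((-0.0069·111.32)² + (0.0484·67.42)²) = √(0.589990 + 10.648004) = 3.3523 km
  6: √((-0.0722·111.32)² + (0.0142·67.42)²) = √(64.598256 + 0.916546) = 8.0941 km
  → nearest: 5 (3.3523 km)
Q at 52.7573°N, 0.6733°E:
  4: √((-0.0964·111.32)² + (-0.1438·67.42)²) = √(115.159684 + 93.992947) = 14.4621 km
  5: √((0.0287·111.32)² + (-0.0490·67.42)²) = √(10.207284 + 10.913641) = 4.5958 km
  6: √((-0.0366·111.32)² + (-0.0832·67.42)²) = √(16.600018 + 31.464740) = 6.9329 km
  → nearest: 5 (4.5958 km)
R at 52.7187°N, 0.5527°E:
  4: √((-0.0578·111.32)² + (-0.0232·67.42)²) = √(41.400165 + 2.446546) = 6.6217 km
  5: √((0.0673·111.32)² + (0.0716·67.42)²) = √(56.127607 + 23.302555) = 8.9124 km
  6: √((0.0020·111.32)² + (0.0374·67.42)²) = √(0.049569 + 6.358003) = 2.5313 km
  → nearest: 6 (2.5313 km)
S at 52.7003°N, 0.6103°E:
  4: √((-0.0394·111.32)² + (-0.0808·67.42)²) = √(19.237066 + 29.675648) = 6.9938 km
  5: √((0.0857·111.32)² + (0.0140·67.42)²) = √(91.013966 + 0.890909) = 9.5867 km
  6: √((0.0204·111.32)² + (-0.0202·67.42)²) = √(5.157114 + 1.854728) = 2.6480 km
  → nearest: 6 (2.6480 km)
T at 52.7693°N, 0.6153°E:
  4: √((-0.1084·111.32)² + (-0.0858·67.42)²) = √(145.614613 + 33.462014) = 13.3820 km
  5: √((0.0167·111.32)² + (0.0090·67.42)²) = √(3.456045 + 0.368182) = 1.9556 km
  6: √((-0.0486·111.32)² + (-0.0252·67.42)²) = √(29.269745 + 2.886547) = 5.6707 km
  → nearest: 5 (1.9556 km)

P→5; Q→5; R→6; S→6; T→5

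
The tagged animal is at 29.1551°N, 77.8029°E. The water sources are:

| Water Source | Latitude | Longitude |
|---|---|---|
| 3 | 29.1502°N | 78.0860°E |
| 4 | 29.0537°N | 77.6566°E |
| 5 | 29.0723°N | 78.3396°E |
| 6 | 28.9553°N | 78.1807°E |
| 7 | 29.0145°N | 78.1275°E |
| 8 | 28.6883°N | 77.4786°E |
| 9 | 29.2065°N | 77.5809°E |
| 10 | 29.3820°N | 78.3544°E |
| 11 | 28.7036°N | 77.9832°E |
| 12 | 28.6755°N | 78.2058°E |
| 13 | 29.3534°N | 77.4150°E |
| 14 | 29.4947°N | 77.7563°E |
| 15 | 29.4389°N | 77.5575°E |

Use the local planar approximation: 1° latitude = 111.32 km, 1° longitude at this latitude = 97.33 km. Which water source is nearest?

Distances from 29.1551°N, 77.8029°E:
3: 27.5595 km
4: 18.1707 km
5: 53.0440 km
6: 42.9747 km
7: 35.2578 km
8: 60.7994 km
9: 22.3520 km
10: 59.3234 km
11: 53.2364 km
12: 66.2431 km
13: 43.7342 km
14: 38.0754 km
15: 39.6053 km
Minimum: 4 at 18.1707 km.

4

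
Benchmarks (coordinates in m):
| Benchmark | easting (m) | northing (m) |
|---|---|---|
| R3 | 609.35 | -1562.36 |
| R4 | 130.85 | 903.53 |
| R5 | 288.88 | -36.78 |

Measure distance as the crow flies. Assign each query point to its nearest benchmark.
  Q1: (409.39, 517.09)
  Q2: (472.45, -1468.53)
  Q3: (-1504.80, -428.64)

Q1 at (409.39, 517.09):
  R3: 2089.04 m
  R4: 476.36 m
  R5: 566.83 m
  → nearest: R4 (476.36 m)
Q2 at (472.45, -1468.53):
  R3: 165.97 m
  R4: 2396.53 m
  R5: 1443.47 m
  → nearest: R3 (165.97 m)
Q3 at (-1504.80, -428.64):
  R3: 2398.95 m
  R4: 2109.51 m
  R5: 1835.99 m
  → nearest: R5 (1835.99 m)

Q1→R4; Q2→R3; Q3→R5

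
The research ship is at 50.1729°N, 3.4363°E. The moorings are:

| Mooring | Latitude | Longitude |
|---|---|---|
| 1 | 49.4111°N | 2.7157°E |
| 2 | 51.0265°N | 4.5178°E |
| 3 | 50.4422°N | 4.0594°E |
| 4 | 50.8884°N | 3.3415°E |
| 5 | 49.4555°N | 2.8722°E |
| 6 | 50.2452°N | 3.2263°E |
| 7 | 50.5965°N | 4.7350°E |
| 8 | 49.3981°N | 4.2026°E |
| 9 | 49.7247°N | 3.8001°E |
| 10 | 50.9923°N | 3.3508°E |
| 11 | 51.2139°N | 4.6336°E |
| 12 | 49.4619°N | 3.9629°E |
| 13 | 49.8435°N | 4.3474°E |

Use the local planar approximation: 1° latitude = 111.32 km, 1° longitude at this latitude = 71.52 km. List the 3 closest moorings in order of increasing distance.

6, 3, 9

Distances from 50.1729°N, 3.4363°E:
1: 99.2358 km
2: 122.5242 km
3: 53.7091 km
4: 79.9375 km
5: 89.4732 km
6: 17.0398 km
7: 104.1675 km
8: 102.1903 km
9: 56.2704 km
10: 91.4203 km
11: 144.0895 km
12: 87.6524 km
13: 74.7708 km
Sorted: 6 (17.0398 km) < 3 (53.7091 km) < 9 (56.2704 km) < 13 (74.7708 km) < 4 (79.9375 km) < …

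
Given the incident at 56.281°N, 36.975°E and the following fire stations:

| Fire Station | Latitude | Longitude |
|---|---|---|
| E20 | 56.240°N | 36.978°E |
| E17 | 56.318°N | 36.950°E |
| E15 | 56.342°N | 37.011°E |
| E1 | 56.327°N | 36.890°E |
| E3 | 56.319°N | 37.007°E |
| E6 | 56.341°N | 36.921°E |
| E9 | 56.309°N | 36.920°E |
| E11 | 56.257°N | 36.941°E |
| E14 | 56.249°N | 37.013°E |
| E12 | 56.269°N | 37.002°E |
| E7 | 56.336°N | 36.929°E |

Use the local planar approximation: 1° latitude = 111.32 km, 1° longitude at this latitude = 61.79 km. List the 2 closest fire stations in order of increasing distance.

Distances from 56.281°N, 36.975°E:
E20: 4.568 km
E17: 4.399 km
E15: 7.146 km
E1: 7.335 km
E3: 4.669 km
E6: 7.466 km
E9: 4.611 km
E11: 3.399 km
E14: 4.266 km
E12: 2.137 km
E7: 6.750 km
Sorted: E12 (2.137 km) < E11 (3.399 km) < E14 (4.266 km) < E17 (4.399 km) < …

E12, E11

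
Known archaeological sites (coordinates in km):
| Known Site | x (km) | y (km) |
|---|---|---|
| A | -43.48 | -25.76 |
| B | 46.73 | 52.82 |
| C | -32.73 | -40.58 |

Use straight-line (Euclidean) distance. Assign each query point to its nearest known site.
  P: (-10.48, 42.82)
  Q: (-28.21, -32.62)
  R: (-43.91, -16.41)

P→B; Q→C; R→A

P at (-10.48, 42.82):
  A: √((-33.00)² + (-68.58)²) = √(1089.0000 + 4703.2164) = 76.11 km
  B: √((57.21)² + (10.00)²) = √(3272.9841 + 100.0000) = 58.08 km
  C: √((-22.25)² + (-83.40)²) = √(495.0625 + 6955.5600) = 86.32 km
  → nearest: B (58.08 km)
Q at (-28.21, -32.62):
  A: √((-15.27)² + (6.86)²) = √(233.1729 + 47.0596) = 16.74 km
  B: √((74.94)² + (85.44)²) = √(5616.0036 + 7299.9936) = 113.65 km
  C: √((-4.52)² + (-7.96)²) = √(20.4304 + 63.3616) = 9.15 km
  → nearest: C (9.15 km)
R at (-43.91, -16.41):
  A: √((0.43)² + (-9.35)²) = √(0.1849 + 87.4225) = 9.36 km
  B: √((90.64)² + (69.23)²) = √(8215.6096 + 4792.7929) = 114.05 km
  C: √((11.18)² + (-24.17)²) = √(124.9924 + 584.1889) = 26.63 km
  → nearest: A (9.36 km)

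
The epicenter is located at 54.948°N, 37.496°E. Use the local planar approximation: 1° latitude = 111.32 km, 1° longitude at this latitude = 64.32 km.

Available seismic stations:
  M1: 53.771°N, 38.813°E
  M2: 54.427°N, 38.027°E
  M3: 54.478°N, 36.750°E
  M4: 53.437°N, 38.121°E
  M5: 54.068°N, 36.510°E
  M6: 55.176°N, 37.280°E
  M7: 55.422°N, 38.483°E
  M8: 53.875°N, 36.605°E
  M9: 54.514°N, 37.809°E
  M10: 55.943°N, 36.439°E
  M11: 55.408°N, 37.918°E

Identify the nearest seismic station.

Distances from 54.948°N, 37.496°E:
M1: √((-1.177·111.32)² + (1.317·64.32)²) = √(17167.19424 + 7175.68923) = 156.022 km
M2: √((-0.521·111.32)² + (0.531·64.32)²) = √(3363.73553 + 1166.49025) = 67.307 km
M3: √((-0.470·111.32)² + (-0.746·64.32)²) = √(2737.42426 + 2302.34142) = 70.991 km
M4: √((-1.511·111.32)² + (0.625·64.32)²) = √(28292.76055 + 1616.04000) = 172.942 km
M5: √((-0.880·111.32)² + (-0.986·64.32)²) = √(9596.47507 + 4022.03552) = 116.698 km
M6: √((0.228·111.32)² + (-0.216·64.32)²) = √(644.19313 + 193.01878) = 28.935 km
M7: √((0.474·111.32)² + (0.987·64.32)²) = √(2784.21699 + 4030.19794) = 82.549 km
M8: √((-1.073·111.32)² + (-0.891·64.32)²) = √(14267.43292 + 3284.33524) = 132.483 km
M9: √((-0.434·111.32)² + (0.313·64.32)²) = √(2334.13437 + 405.30387) = 52.340 km
M10: √((0.995·111.32)² + (-1.057·64.32)²) = √(12268.53078 + 4622.12883) = 129.964 km
M11: √((0.460·111.32)² + (0.422·64.32)²) = √(2622.17733 + 736.74462) = 57.956 km
Minimum: M6 at 28.935 km.

M6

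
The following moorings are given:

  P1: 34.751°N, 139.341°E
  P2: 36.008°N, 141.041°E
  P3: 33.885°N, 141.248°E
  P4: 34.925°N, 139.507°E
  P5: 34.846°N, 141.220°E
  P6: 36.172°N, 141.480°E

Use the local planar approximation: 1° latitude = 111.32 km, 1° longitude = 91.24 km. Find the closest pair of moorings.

P1 and P4

Pairwise distances:
P1–P2: 208.899 km
P1–P3: 198.916 km
P1–P4: 24.588 km
P1–P5: 171.766 km
P1–P6: 251.219 km
P2–P3: 237.086 km
P2–P4: 184.727 km
P2–P5: 130.381 km
P2–P6: 44.019 km
P3–P4: 196.561 km
P3–P5: 107.009 km
P3–P6: 255.467 km
P4–P5: 156.541 km
P4–P6: 227.323 km
P5–P6: 149.504 km
Closest pair: P1–P4 at 24.588 km.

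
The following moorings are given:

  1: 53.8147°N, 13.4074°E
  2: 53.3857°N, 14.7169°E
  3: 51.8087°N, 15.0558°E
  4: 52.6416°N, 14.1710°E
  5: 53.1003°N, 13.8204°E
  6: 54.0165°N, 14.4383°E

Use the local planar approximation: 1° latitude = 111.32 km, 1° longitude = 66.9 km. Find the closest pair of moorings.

Pairwise distances:
1–2: 99.7767 km
1–3: 249.0535 km
1–4: 140.2258 km
1–5: 84.1899 km
1–6: 72.5336 km
2–3: 177.0097 km
2–4: 90.5268 km
2–5: 67.8711 km
2–6: 72.6521 km
3–4: 110.0024 km
3–5: 165.8424 km
3–6: 249.2200 km
4–5: 56.1918 km
4–6: 154.0950 km
5–6: 110.0501 km
Closest pair: 4–5 at 56.1918 km.

4 and 5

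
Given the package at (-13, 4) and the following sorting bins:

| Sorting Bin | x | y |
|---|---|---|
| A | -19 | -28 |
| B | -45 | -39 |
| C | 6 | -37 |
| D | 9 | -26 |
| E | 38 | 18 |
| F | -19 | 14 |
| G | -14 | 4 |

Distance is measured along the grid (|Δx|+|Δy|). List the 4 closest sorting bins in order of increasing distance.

Distances from (-13, 4):
A: 38
B: 75
C: 60
D: 52
E: 65
F: 16
G: 1
Sorted: G (1) < F (16) < A (38) < D (52) < C (60) < E (65) < …

G, F, A, D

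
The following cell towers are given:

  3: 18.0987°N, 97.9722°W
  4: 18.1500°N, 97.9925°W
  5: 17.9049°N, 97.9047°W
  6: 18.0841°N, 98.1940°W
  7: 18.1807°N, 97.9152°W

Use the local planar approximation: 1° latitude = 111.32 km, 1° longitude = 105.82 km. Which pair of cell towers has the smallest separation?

3 and 4

Pairwise distances:
3–4: √((0.0513·111.32)² + (-0.0203·105.82)²) = √(32.612277 + 4.614531) = 6.1014 km
4–7: √((0.0307·111.32)² + (0.0773·105.82)²) = √(11.679470 + 66.910535) = 8.8651 km
3–7: √((0.0820·111.32)² + (0.0570·105.82)²) = √(83.324765 + 36.381887) = 10.9411 km
4–6: √((-0.0659·111.32)² + (-0.2015·105.82)²) = √(53.816720 + 454.658815) = 22.5494 km
3–5: √((-0.1938·111.32)² + (0.0675·105.82)²) = √(465.429537 + 51.020306) = 22.7255 km
3–6: √((-0.0146·111.32)² + (-0.2218·105.82)²) = √(2.641509 + 550.882020) = 23.5271 km
4–5: √((-0.2451·111.32)² + (0.0878·105.82)²) = √(744.445686 + 86.322607) = 28.8231 km
5–7: √((0.2758·111.32)² + (-0.0105·105.82)²) = √(942.616243 + 1.234565) = 30.7222 km
6–7: √((0.0966·111.32)² + (0.2788·105.82)²) = √(115.638020 + 870.404351) = 31.4013 km
5–6: √((0.1792·111.32)² + (-0.2893·105.82)²) = √(397.944408 + 937.200220) = 36.5396 km
Closest pair: 3–4 at 6.1014 km.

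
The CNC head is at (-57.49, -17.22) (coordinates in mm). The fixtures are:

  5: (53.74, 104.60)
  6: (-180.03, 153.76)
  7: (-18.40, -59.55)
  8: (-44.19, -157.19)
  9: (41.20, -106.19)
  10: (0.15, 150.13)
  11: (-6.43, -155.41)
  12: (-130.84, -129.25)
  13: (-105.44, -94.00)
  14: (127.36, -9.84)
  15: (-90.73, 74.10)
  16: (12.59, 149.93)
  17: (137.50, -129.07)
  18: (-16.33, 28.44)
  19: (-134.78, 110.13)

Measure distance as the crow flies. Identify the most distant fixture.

17

Distances from (-57.49, -17.22):
5: √((111.23)² + (121.82)²) = √(12372.1129 + 14840.1124) = 164.96 mm
6: √((-122.54)² + (170.98)²) = √(15016.0516 + 29234.1604) = 210.36 mm
7: √((39.09)² + (-42.33)²) = √(1528.0281 + 1791.8289) = 57.62 mm
8: √((13.30)² + (-139.97)²) = √(176.8900 + 19591.6009) = 140.60 mm
9: √((98.69)² + (-88.97)²) = √(9739.7161 + 7915.6609) = 132.87 mm
10: √((57.64)² + (167.35)²) = √(3322.3696 + 28006.0225) = 177.00 mm
11: √((51.06)² + (-138.19)²) = √(2607.1236 + 19096.4761) = 147.32 mm
12: √((-73.35)² + (-112.03)²) = √(5380.2225 + 12550.7209) = 133.91 mm
13: √((-47.95)² + (-76.78)²) = √(2299.2025 + 5895.1684) = 90.52 mm
14: √((184.85)² + (7.38)²) = √(34169.5225 + 54.4644) = 185.00 mm
15: √((-33.24)² + (91.32)²) = √(1104.8976 + 8339.3424) = 97.18 mm
16: √((70.08)² + (167.15)²) = √(4911.2064 + 27939.1225) = 181.25 mm
17: √((194.99)² + (-111.85)²) = √(38021.1001 + 12510.4225) = 224.79 mm
18: √((41.16)² + (45.66)²) = √(1694.1456 + 2084.8356) = 61.47 mm
19: √((-77.29)² + (127.35)²) = √(5973.7441 + 16218.0225) = 148.97 mm
Maximum: 17 at 224.79 mm.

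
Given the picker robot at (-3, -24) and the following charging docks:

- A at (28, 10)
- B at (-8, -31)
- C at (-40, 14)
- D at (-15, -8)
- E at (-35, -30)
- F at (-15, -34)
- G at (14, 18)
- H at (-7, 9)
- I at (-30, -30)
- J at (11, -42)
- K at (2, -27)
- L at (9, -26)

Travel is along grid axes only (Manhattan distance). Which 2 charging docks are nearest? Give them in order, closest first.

Distances from (-3, -24):
A: 65
B: 12
C: 75
D: 28
E: 38
F: 22
G: 59
H: 37
I: 33
J: 32
K: 8
L: 14
Sorted: K (8) < B (12) < L (14) < F (22) < …

K, B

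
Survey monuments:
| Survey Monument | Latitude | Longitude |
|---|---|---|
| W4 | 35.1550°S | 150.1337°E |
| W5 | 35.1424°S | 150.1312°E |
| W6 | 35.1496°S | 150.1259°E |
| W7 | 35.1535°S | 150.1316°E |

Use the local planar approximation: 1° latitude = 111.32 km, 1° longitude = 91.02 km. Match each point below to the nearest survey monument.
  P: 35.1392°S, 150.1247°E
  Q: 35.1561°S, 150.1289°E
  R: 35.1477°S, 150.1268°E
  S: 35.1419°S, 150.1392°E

P→W5; Q→W7; R→W6; S→W5

P at 35.1392°S, 150.1247°E:
  W4: 1.9403 km
  W5: 0.6906 km
  W6: 1.1629 km
  W7: 1.7113 km
  → nearest: W5 (0.6906 km)
Q at 35.1561°S, 150.1289°E:
  W4: 0.4537 km
  W5: 1.5394 km
  W6: 0.7734 km
  W7: 0.3797 km
  → nearest: W7 (0.3797 km)
R at 35.1477°S, 150.1268°E:
  W4: 1.0270 km
  W5: 0.7131 km
  W6: 0.2268 km
  W7: 0.7796 km
  → nearest: W6 (0.2268 km)
S at 35.1419°S, 150.1392°E:
  W4: 1.5418 km
  W5: 0.7303 km
  W6: 1.4833 km
  W7: 1.4649 km
  → nearest: W5 (0.7303 km)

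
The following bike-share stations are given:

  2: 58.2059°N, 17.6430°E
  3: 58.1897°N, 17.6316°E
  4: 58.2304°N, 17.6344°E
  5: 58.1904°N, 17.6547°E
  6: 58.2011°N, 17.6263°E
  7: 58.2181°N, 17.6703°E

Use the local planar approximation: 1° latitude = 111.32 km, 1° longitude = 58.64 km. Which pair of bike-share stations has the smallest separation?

Pairwise distances:
2–3: √((-0.0162·111.32)² + (-0.0114·58.64)²) = √(3.252194 + 0.446887) = 1.9233 km
2–4: √((0.0245·111.32)² + (-0.0086·58.64)²) = √(7.438383 + 0.254323) = 2.7736 km
2–5: √((-0.0155·111.32)² + (0.0117·58.64)²) = √(2.977212 + 0.470717) = 1.8569 km
2–6: √((-0.0048·111.32)² + (-0.0167·58.64)²) = √(0.285515 + 0.959005) = 1.1156 km
2–7: √((0.0122·111.32)² + (0.0273·58.64)²) = √(1.844446 + 2.562791) = 2.0993 km
3–4: √((0.0407·111.32)² + (0.0028·58.64)²) = √(20.527460 + 0.026959) = 4.5337 km
3–5: √((0.0007·111.32)² + (0.0231·58.64)²) = √(0.006072 + 1.834898) = 1.3568 km
3–6: √((0.0114·111.32)² + (-0.0053·58.64)²) = √(1.610483 + 0.096592) = 1.3066 km
3–7: √((0.0284·111.32)² + (0.0387·58.64)²) = √(9.995006 + 5.150031) = 3.8917 km
4–5: √((-0.0400·111.32)² + (0.0203·58.64)²) = √(19.827428 + 1.417033) = 4.6092 km
4–6: √((-0.0293·111.32)² + (-0.0081·58.64)²) = √(10.638530 + 0.225610) = 3.2961 km
4–7: √((-0.0123·111.32)² + (0.0359·58.64)²) = √(1.874807 + 4.431766) = 2.5113 km
5–6: √((0.0107·111.32)² + (-0.0284·58.64)²) = √(1.418776 + 2.773477) = 2.0475 km
5–7: √((0.0277·111.32)² + (0.0156·58.64)²) = √(9.508367 + 0.836830) = 3.2164 km
6–7: √((0.0170·111.32)² + (0.0440·58.64)²) = √(3.581329 + 6.657226) = 3.1998 km
Closest pair: 2–6 at 1.1156 km.

2 and 6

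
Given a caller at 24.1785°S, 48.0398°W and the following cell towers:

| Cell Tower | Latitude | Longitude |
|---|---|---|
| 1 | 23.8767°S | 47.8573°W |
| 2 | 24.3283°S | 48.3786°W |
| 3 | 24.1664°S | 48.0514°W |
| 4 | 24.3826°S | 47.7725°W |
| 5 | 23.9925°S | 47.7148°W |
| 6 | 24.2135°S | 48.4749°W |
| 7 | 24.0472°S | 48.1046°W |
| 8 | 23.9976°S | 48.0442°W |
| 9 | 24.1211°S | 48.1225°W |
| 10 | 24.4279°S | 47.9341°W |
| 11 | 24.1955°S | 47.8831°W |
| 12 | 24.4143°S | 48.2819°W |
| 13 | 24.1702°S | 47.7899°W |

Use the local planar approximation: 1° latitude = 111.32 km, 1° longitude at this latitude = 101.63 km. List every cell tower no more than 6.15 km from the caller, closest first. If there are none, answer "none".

Distances from 24.1785°S, 48.0398°W:
1: 38.3761 km
2: 38.2578 km
3: 1.7900 km
4: 35.4146 km
5: 38.9831 km
6: 44.3905 km
7: 16.0314 km
8: 20.1428 km
9: 10.5579 km
10: 29.7690 km
11: 16.0375 km
12: 35.9779 km
13: 25.4141 km
Threshold 6.15 km: 3 (1.7900 km) is within range.

3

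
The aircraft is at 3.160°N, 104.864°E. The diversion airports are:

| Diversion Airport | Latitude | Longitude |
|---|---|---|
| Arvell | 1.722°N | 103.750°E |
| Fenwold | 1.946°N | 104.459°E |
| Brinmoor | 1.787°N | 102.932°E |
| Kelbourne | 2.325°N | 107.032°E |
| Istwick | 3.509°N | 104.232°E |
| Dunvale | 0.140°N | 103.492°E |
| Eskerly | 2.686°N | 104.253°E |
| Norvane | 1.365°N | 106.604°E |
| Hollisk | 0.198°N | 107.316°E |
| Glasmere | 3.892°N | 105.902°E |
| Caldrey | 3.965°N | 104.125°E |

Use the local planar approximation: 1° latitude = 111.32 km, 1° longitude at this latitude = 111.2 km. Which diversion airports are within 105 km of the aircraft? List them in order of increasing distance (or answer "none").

Distances from 3.160°N, 104.864°E:
Arvell: √((-1.438·111.32)² + (-1.114·111.2)²) = √(25625.01731 + 15345.46158) = 202.412 km
Fenwold: √((-1.214·111.32)² + (-0.405·111.2)²) = √(18263.48990 + 2028.24130) = 142.449 km
Brinmoor: √((-1.373·111.32)² + (-1.932·111.2)²) = √(23360.78701 + 46155.53811) = 263.659 km
Kelbourne: √((-0.835·111.32)² + (2.168·111.2)²) = √(8640.11148 + 58120.33786) = 258.380 km
Istwick: √((0.349·111.32)² + (-0.632·111.2)²) = √(1509.37534 + 4939.05351) = 80.302 km
Dunvale: √((-3.020·111.32)² + (-1.372·111.2)²) = √(113021.29554 + 23276.50641) = 369.185 km
Eskerly: √((-0.474·111.32)² + (-0.611·111.2)²) = √(2784.21699 + 4616.27843) = 86.026 km
Norvane: √((-1.795·111.32)² + (1.740·111.2)²) = √(39927.79262 + 37437.60614) = 278.146 km
Hollisk: √((-2.962·111.32)² + (2.452·111.2)²) = √(108721.76739 + 74344.78437) = 427.863 km
Glasmere: √((0.732·111.32)² + (1.038·111.2)²) = √(6640.00731 + 13323.06914) = 141.291 km
Caldrey: √((0.805·111.32)² + (-0.739·111.2)²) = √(8030.41808 + 6753.02646) = 121.587 km
Threshold 105 km: Istwick (80.302 km), Eskerly (86.026 km) are within range.

Istwick, Eskerly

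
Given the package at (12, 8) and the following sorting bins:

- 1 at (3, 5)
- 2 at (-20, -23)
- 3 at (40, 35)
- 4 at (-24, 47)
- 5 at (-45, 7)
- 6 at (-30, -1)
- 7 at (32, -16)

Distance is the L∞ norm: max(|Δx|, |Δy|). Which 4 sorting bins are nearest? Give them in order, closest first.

Distances from (12, 8):
1: max(|-9|, |-3|) = 9
2: max(|-32|, |-31|) = 32
3: max(|28|, |27|) = 28
4: max(|-36|, |39|) = 39
5: max(|-57|, |-1|) = 57
6: max(|-42|, |-9|) = 42
7: max(|20|, |-24|) = 24
Sorted: 1 (9) < 7 (24) < 3 (28) < 2 (32) < 4 (39) < 6 (42) < …

1, 7, 3, 2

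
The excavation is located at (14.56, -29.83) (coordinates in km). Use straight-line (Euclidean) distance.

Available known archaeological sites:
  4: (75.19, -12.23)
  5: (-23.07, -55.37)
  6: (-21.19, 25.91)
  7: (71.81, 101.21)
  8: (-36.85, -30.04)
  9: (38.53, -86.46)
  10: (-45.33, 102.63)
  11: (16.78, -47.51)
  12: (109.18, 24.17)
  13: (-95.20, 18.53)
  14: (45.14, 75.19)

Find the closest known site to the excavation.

11

Distances from (14.56, -29.83):
4: 63.13 km
5: 45.48 km
6: 66.22 km
7: 143.00 km
8: 51.41 km
9: 61.49 km
10: 145.37 km
11: 17.82 km
12: 108.94 km
13: 119.94 km
14: 109.38 km
Minimum: 11 at 17.82 km.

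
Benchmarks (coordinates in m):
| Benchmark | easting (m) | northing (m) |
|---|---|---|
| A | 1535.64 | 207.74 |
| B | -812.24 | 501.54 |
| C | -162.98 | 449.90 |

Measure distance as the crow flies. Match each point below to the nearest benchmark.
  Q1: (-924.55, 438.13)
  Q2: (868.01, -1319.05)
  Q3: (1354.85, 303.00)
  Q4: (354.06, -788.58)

Q1→B; Q2→A; Q3→A; Q4→C

Q1 at (-924.55, 438.13):
  A: √((2460.19)² + (-230.39)²) = √(6052534.8361 + 53079.5521) = 2470.95 m
  B: √((112.31)² + (63.41)²) = √(12613.5361 + 4020.8281) = 128.97 m
  C: √((761.57)² + (11.77)²) = √(579988.8649 + 138.5329) = 761.66 m
  → nearest: B (128.97 m)
Q2 at (868.01, -1319.05):
  A: √((667.63)² + (1526.79)²) = √(445729.8169 + 2331087.7041) = 1666.38 m
  B: √((-1680.25)² + (1820.59)²) = √(2823240.0625 + 3314547.9481) = 2477.46 m
  C: √((-1030.99)² + (1768.95)²) = √(1062940.3801 + 3129184.1025) = 2047.47 m
  → nearest: A (1666.38 m)
Q3 at (1354.85, 303.00):
  A: √((180.79)² + (-95.26)²) = √(32685.0241 + 9074.4676) = 204.35 m
  B: √((-2167.09)² + (198.54)²) = √(4696279.0681 + 39418.1316) = 2176.17 m
  C: √((-1517.83)² + (146.90)²) = √(2303807.9089 + 21579.6100) = 1524.92 m
  → nearest: A (204.35 m)
Q4 at (354.06, -788.58):
  A: √((1181.58)² + (996.32)²) = √(1396131.2964 + 992653.5424) = 1545.57 m
  B: √((-1166.30)² + (1290.12)²) = √(1360255.6900 + 1664409.6144) = 1739.16 m
  C: √((-517.04)² + (1238.48)²) = √(267330.3616 + 1533832.7104) = 1342.07 m
  → nearest: C (1342.07 m)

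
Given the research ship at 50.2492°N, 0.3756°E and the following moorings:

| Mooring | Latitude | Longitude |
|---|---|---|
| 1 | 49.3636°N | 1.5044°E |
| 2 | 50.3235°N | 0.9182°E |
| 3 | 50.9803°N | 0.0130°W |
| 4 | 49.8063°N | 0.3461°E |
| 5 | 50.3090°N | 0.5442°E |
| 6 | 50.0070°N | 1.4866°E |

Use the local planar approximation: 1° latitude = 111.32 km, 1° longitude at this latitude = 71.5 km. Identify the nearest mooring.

Distances from 50.2492°N, 0.3756°E:
1: √((-0.8856·111.32)² + (1.1288·71.5)²) = √(9719.000648 + 6513.974965) = 127.4087 km
2: √((0.0743·111.32)² + (0.5426·71.5)²) = √(68.410698 + 1505.121857) = 39.6678 km
3: √((0.7311·111.32)² + (-0.3886·71.5)²) = √(6623.689460 + 772.000668) = 85.9982 km
4: √((-0.4429·111.32)² + (-0.0295·71.5)²) = √(2430.847734 + 4.448936) = 49.3487 km
5: √((0.0598·111.32)² + (0.1686·71.5)²) = √(44.314797 + 145.320614) = 13.7708 km
6: √((-0.2422·111.32)² + (1.1110·71.5)²) = √(726.933483 + 6310.157532) = 83.8874 km
Minimum: 5 at 13.7708 km.

5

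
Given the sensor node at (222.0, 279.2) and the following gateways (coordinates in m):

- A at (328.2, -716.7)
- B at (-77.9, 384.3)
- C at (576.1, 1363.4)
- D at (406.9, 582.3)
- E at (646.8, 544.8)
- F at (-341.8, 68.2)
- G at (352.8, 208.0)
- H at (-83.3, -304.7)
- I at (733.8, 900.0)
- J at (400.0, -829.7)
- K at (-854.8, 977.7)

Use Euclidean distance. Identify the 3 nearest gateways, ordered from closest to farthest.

Distances from (222.0, 279.2):
A: 1001.5 m
B: 317.8 m
C: 1140.6 m
D: 355.0 m
E: 501.0 m
F: 602.0 m
G: 148.9 m
H: 658.9 m
I: 804.6 m
J: 1123.1 m
K: 1283.5 m
Sorted: G (148.9 m) < B (317.8 m) < D (355.0 m) < E (501.0 m) < F (602.0 m) < …

G, B, D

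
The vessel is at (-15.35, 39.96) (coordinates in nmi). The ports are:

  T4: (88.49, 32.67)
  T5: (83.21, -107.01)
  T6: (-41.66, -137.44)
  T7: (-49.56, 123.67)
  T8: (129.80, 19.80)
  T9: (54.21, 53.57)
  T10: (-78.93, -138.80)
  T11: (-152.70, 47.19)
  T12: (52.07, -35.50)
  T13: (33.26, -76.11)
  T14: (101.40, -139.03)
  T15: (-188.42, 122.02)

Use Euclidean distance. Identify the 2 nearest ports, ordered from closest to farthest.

T9, T7

Distances from (-15.35, 39.96):
T4: √((103.84)² + (-7.29)²) = √(10782.7456 + 53.1441) = 104.10 nmi
T5: √((98.56)² + (-146.97)²) = √(9714.0736 + 21600.1809) = 176.96 nmi
T6: √((-26.31)² + (-177.40)²) = √(692.2161 + 31470.7600) = 179.34 nmi
T7: √((-34.21)² + (83.71)²) = √(1170.3241 + 7007.3641) = 90.43 nmi
T8: √((145.15)² + (-20.16)²) = √(21068.5225 + 406.4256) = 146.54 nmi
T9: √((69.56)² + (13.61)²) = √(4838.5936 + 185.2321) = 70.88 nmi
T10: √((-63.58)² + (-178.76)²) = √(4042.4164 + 31955.1376) = 189.73 nmi
T11: √((-137.35)² + (7.23)²) = √(18865.0225 + 52.2729) = 137.54 nmi
T12: √((67.42)² + (-75.46)²) = √(4545.4564 + 5694.2116) = 101.19 nmi
T13: √((48.61)² + (-116.07)²) = √(2362.9321 + 13472.2449) = 125.84 nmi
T14: √((116.75)² + (-178.99)²) = √(13630.5625 + 32037.4201) = 213.70 nmi
T15: √((-173.07)² + (82.06)²) = √(29953.2249 + 6733.8436) = 191.54 nmi
Sorted: T9 (70.88 nmi) < T7 (90.43 nmi) < T12 (101.19 nmi) < T4 (104.10 nmi) < …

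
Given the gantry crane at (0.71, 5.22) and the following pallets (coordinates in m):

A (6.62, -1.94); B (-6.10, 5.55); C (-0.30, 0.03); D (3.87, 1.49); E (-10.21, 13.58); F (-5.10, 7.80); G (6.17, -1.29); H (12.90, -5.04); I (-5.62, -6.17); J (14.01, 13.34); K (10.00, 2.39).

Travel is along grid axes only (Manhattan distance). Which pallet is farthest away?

Distances from (0.71, 5.22):
A: |5.91| + |-7.16| = 5.91 + 7.16 = 13.07 m
B: |-6.81| + |0.33| = 6.81 + 0.33 = 7.14 m
C: |-1.01| + |-5.19| = 1.01 + 5.19 = 6.20 m
D: |3.16| + |-3.73| = 3.16 + 3.73 = 6.89 m
E: |-10.92| + |8.36| = 10.92 + 8.36 = 19.28 m
F: |-5.81| + |2.58| = 5.81 + 2.58 = 8.39 m
G: |5.46| + |-6.51| = 5.46 + 6.51 = 11.97 m
H: |12.19| + |-10.26| = 12.19 + 10.26 = 22.45 m
I: |-6.33| + |-11.39| = 6.33 + 11.39 = 17.72 m
J: |13.30| + |8.12| = 13.30 + 8.12 = 21.42 m
K: |9.29| + |-2.83| = 9.29 + 2.83 = 12.12 m
Maximum: H at 22.45 m.

H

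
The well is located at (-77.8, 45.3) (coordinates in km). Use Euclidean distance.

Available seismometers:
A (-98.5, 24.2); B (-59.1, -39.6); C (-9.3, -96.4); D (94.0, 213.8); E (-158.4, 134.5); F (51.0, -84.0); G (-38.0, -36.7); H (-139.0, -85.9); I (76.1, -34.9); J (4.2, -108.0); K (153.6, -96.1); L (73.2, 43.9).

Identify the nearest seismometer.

Distances from (-77.8, 45.3):
A: 29.6 km
B: 86.9 km
C: 157.4 km
D: 240.6 km
E: 120.2 km
F: 182.5 km
G: 91.1 km
H: 144.8 km
I: 173.5 km
J: 173.9 km
K: 271.2 km
L: 151.0 km
Minimum: A at 29.6 km.

A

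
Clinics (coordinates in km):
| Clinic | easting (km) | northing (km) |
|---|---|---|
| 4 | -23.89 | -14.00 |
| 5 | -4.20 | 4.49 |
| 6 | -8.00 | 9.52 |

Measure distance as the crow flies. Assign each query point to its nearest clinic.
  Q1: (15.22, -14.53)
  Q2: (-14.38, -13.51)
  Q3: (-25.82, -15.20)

Q1 at (15.22, -14.53):
  4: √((-39.11)² + (0.53)²) = √(1529.5921 + 0.2809) = 39.11 km
  5: √((-19.42)² + (19.02)²) = √(377.1364 + 361.7604) = 27.18 km
  6: √((-23.22)² + (24.05)²) = √(539.1684 + 578.4025) = 33.43 km
  → nearest: 5 (27.18 km)
Q2 at (-14.38, -13.51):
  4: √((-9.51)² + (-0.49)²) = √(90.4401 + 0.2401) = 9.52 km
  5: √((10.18)² + (18.00)²) = √(103.6324 + 324.0000) = 20.68 km
  6: √((6.38)² + (23.03)²) = √(40.7044 + 530.3809) = 23.90 km
  → nearest: 4 (9.52 km)
Q3 at (-25.82, -15.20):
  4: √((1.93)² + (1.20)²) = √(3.7249 + 1.4400) = 2.27 km
  5: √((21.62)² + (19.69)²) = √(467.4244 + 387.6961) = 29.24 km
  6: √((17.82)² + (24.72)²) = √(317.5524 + 611.0784) = 30.47 km
  → nearest: 4 (2.27 km)

Q1→5; Q2→4; Q3→4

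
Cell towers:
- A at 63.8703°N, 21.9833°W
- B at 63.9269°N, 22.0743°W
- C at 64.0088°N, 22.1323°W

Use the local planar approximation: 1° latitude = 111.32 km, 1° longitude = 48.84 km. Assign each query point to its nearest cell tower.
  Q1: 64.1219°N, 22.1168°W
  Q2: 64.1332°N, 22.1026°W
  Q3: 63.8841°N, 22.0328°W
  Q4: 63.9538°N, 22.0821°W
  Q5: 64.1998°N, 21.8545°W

Q1 at 64.1219°N, 22.1168°W:
  A: √((-0.2516·111.32)² + (0.1335·48.84)²) = √(784.454338 + 42.512226) = 28.7570 km
  B: √((-0.1950·111.32)² + (0.0425·48.84)²) = √(471.211215 + 4.308530) = 21.8064 km
  C: √((-0.1131·111.32)² + (-0.0155·48.84)²) = √(158.515453 + 0.573079) = 12.6130 km
  → nearest: C (12.6130 km)
Q2 at 64.1332°N, 22.1026°W:
  A: √((-0.2629·111.32)² + (0.1193·48.84)²) = √(856.500395 + 33.949407) = 29.8404 km
  B: √((-0.2063·111.32)² + (0.0283·48.84)²) = √(527.405739 + 1.910399) = 23.0069 km
  C: √((-0.1244·111.32)² + (-0.0297·48.84)²) = √(191.772865 + 2.104090) = 13.9240 km
  → nearest: C (13.9240 km)
Q3 at 63.8841°N, 22.0328°W:
  A: √((-0.0138·111.32)² + (0.0495·48.84)²) = √(2.359960 + 5.844693) = 2.8644 km
  B: √((0.0428·111.32)² + (-0.0415·48.84)²) = √(22.700422 + 4.108161) = 5.1777 km
  C: √((0.1247·111.32)² + (-0.0995·48.84)²) = √(192.698930 + 23.615518) = 14.7076 km
  → nearest: A (2.8644 km)
Q4 at 63.9538°N, 22.0821°W:
  A: √((-0.0835·111.32)² + (0.0988·48.84)²) = √(86.401115 + 23.284408) = 10.4731 km
  B: √((-0.0269·111.32)² + (0.0078·48.84)²) = √(8.967078 + 0.145124) = 3.0186 km
  C: √((0.0550·111.32)² + (-0.0502·48.84)²) = √(37.486231 + 6.011166) = 6.5953 km
  → nearest: B (3.0186 km)
Q5 at 64.1998°N, 21.8545°W:
  A: √((-0.3295·111.32)² + (-0.1288·48.84)²) = √(1345.417998 + 39.571548) = 37.2154 km
  B: √((-0.2729·111.32)² + (-0.2198·48.84)²) = √(922.897494 + 115.240912) = 32.2202 km
  C: √((-0.1910·111.32)² + (-0.2778·48.84)²) = √(452.077747 + 184.083894) = 25.2222 km
  → nearest: C (25.2222 km)

Q1→C; Q2→C; Q3→A; Q4→B; Q5→C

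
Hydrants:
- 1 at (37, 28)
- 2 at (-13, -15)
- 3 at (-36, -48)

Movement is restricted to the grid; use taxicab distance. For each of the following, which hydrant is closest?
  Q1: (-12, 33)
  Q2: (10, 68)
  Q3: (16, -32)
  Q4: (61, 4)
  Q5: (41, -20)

Q1 at (-12, 33):
  1: 54
  2: 49
  3: 105
  → nearest: 2 (49)
Q2 at (10, 68):
  1: 67
  2: 106
  3: 162
  → nearest: 1 (67)
Q3 at (16, -32):
  1: 81
  2: 46
  3: 68
  → nearest: 2 (46)
Q4 at (61, 4):
  1: 48
  2: 93
  3: 149
  → nearest: 1 (48)
Q5 at (41, -20):
  1: 52
  2: 59
  3: 105
  → nearest: 1 (52)

Q1→2; Q2→1; Q3→2; Q4→1; Q5→1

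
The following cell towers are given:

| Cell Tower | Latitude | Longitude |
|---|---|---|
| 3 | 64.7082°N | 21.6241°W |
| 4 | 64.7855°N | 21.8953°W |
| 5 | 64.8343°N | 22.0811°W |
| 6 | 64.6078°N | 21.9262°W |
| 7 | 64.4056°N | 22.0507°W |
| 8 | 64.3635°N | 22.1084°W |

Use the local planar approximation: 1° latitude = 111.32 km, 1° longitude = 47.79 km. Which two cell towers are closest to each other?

7 and 8

Pairwise distances:
7–8: √((-0.0421·111.32)² + (-0.0577·47.79)²) = √(21.963957 + 7.603712) = 5.4376 km
4–5: √((0.0488·111.32)² + (-0.1858·47.79)²) = √(29.511144 + 78.843425) = 10.4094 km
3–4: √((0.0773·111.32)² + (-0.2712·47.79)²) = √(74.046645 + 167.978397) = 15.5572 km
3–6: √((-0.1004·111.32)² + (-0.3021·47.79)²) = √(124.914778 + 208.437335) = 18.2579 km
4–6: √((-0.1777·111.32)² + (-0.0309·47.79)²) = √(391.310274 + 2.180675) = 19.8366 km
6–7: √((-0.2022·111.32)² + (-0.1245·47.79)²) = √(506.650759 + 35.400775) = 23.2820 km
3–5: √((0.1261·111.32)² + (-0.4570·47.79)²) = √(197.050059 + 476.986910) = 25.9622 km
5–6: √((-0.2265·111.32)² + (0.1549·47.79)²) = √(635.744787 + 54.799538) = 26.2782 km
6–8: √((-0.2443·111.32)² + (-0.1822·47.79)²) = √(739.593915 + 75.817735) = 28.5554 km
3–7: √((-0.3026·111.32)² + (-0.4266·47.79)²) = √(1134.708329 + 415.638495) = 39.3744 km
4–7: √((-0.3799·111.32)² + (-0.1554·47.79)²) = √(1788.483684 + 55.153883) = 42.9376 km
3–8: √((-0.3447·111.32)² + (-0.4843·47.79)²) = √(1472.410691 + 535.676999) = 44.8117 km
5–7: √((-0.4287·111.32)² + (0.0304·47.79)²) = √(2277.473657 + 2.110674) = 47.7450 km
4–8: √((-0.4220·111.32)² + (-0.2131·47.79)²) = √(2206.842287 + 103.714854) = 48.0683 km
5–8: √((-0.4708·111.32)² + (-0.0273·47.79)²) = √(2746.751078 + 1.702156) = 52.4257 km
Closest pair: 7–8 at 5.4376 km.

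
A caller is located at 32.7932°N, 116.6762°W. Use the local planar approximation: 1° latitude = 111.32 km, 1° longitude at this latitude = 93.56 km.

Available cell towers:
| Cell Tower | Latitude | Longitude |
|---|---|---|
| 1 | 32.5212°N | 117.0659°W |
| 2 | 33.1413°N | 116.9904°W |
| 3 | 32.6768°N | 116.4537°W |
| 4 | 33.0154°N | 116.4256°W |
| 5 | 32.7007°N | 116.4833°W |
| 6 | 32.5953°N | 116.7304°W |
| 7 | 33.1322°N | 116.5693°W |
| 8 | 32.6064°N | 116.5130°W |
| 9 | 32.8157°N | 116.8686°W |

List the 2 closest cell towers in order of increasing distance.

9, 5

Distances from 32.7932°N, 116.6762°W:
1: √((-0.2720·111.32)² + (-0.3897·93.56)²) = √(916.820263 + 1329.355810) = 47.3938 km
2: √((0.3481·111.32)² + (-0.3142·93.56)²) = √(1501.600630 + 864.157269) = 48.6391 km
3: √((-0.1164·111.32)² + (0.2225·93.56)²) = √(167.900642 + 433.351652) = 24.5204 km
4: √((0.2222·111.32)² + (0.2506·93.56)²) = √(611.835264 + 549.721293) = 34.0816 km
5: √((-0.0925·111.32)² + (0.1929·93.56)²) = √(106.030268 + 325.720342) = 20.7786 km
6: √((-0.1979·111.32)² + (-0.0542·93.56)²) = √(485.330946 + 25.714554) = 22.6063 km
7: √((0.3390·111.32)² + (0.1069·93.56)²) = √(1424.117397 + 100.031282) = 39.0403 km
8: √((-0.1868·111.32)² + (0.1632·93.56)²) = √(432.414391 + 233.142117) = 25.7984 km
9: √((0.0225·111.32)² + (-0.1924·93.56)²) = √(6.273522 + 324.033985) = 18.1744 km
Sorted: 9 (18.1744 km) < 5 (20.7786 km) < 6 (22.6063 km) < 3 (24.5204 km) < …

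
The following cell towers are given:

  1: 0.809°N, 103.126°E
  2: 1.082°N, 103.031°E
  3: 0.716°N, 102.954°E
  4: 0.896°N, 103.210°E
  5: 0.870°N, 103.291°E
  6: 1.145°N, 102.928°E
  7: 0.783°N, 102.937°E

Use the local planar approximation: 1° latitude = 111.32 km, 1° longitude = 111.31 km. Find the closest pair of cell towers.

3 and 7

Pairwise distances:
1–2: √((0.273·111.32)² + (-0.095·111.31)²) = √(923.57398 + 111.81899) = 32.178 km
1–3: √((-0.093·111.32)² + (-0.172·111.31)²) = √(107.17964 + 366.54328) = 21.765 km
1–4: √((0.087·111.32)² + (0.084·111.31)²) = √(93.79613 + 87.42325) = 13.462 km
1–5: √((0.061·111.32)² + (0.165·111.31)²) = √(46.11116 + 337.31547) = 19.581 km
1–6: √((0.336·111.32)² + (-0.198·111.31)²) = √(1399.02331 + 485.73427) = 43.414 km
1–7: √((-0.026·111.32)² + (-0.189·111.31)²) = √(8.37709 + 442.58019) = 21.236 km
2–3: √((-0.366·111.32)² + (-0.077·111.31)²) = √(1660.00183 + 73.45981) = 41.635 km
2–4: √((-0.186·111.32)² + (0.179·111.31)²) = √(428.71856 + 396.98530) = 28.735 km
2–5: √((-0.212·111.32)² + (0.260·111.31)²) = √(556.95245 + 837.55833) = 37.343 km
2–6: √((0.063·111.32)² + (-0.103·111.31)²) = √(49.18441 + 131.44462) = 13.440 km
2–7: √((-0.299·111.32)² + (-0.094·111.31)²) = √(1107.86992 + 109.47730) = 34.891 km
3–4: √((0.180·111.32)² + (0.256·111.31)²) = √(401.50541 + 811.98554) = 34.835 km
3–5: √((0.154·111.32)² + (0.337·111.31)²) = √(293.89205 + 1407.11038) = 41.243 km
3–6: √((0.429·111.32)² + (-0.026·111.31)²) = √(2280.66228 + 8.37558) = 47.844 km
3–7: √((0.067·111.32)² + (-0.017·111.31)²) = √(55.62833 + 3.58069) = 7.695 km
4–5: √((-0.026·111.32)² + (0.081·111.31)²) = √(8.37709 + 81.29024) = 9.469 km
4–6: √((0.249·111.32)² + (-0.282·111.31)²) = √(768.32522 + 985.29569) = 41.876 km
4–7: √((-0.113·111.32)² + (-0.273·111.31)²) = √(158.23527 + 923.40806) = 32.888 km
5–6: √((0.275·111.32)² + (-0.363·111.31)²) = √(937.15577 + 1632.60685) = 50.693 km
5–7: √((-0.087·111.32)² + (-0.354·111.31)²) = √(93.79613 + 1552.65473) = 40.576 km
6–7: √((-0.362·111.32)² + (0.009·111.31)²) = √(1623.91591 + 1.00358) = 40.310 km
Closest pair: 3–7 at 7.695 km.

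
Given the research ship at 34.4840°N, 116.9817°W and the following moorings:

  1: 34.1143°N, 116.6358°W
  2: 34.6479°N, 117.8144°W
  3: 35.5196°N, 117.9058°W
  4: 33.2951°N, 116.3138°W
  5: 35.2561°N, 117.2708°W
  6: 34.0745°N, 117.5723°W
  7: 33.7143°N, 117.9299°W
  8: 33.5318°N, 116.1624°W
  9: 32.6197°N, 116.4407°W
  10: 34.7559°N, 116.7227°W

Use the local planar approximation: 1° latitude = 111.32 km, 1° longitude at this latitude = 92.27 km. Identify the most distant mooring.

9

Distances from 34.4840°N, 116.9817°W:
1: 52.0805 km
2: 78.9699 km
3: 143.3896 km
4: 145.9931 km
5: 89.9945 km
6: 71.0472 km
7: 122.4588 km
8: 130.1946 km
9: 213.4529 km
10: 38.5650 km
Maximum: 9 at 213.4529 km.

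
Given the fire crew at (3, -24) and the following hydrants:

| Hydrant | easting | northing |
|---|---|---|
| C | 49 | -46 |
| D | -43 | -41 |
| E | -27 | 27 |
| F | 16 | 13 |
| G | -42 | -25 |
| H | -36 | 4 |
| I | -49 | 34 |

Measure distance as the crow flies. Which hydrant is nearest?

F

Distances from (3, -24):
C: √((46)² + (-22)²) = √(2116.000 + 484.000) = 51.0
D: √((-46)² + (-17)²) = √(2116.000 + 289.000) = 49.0
E: √((-30)² + (51)²) = √(900.000 + 2601.000) = 59.2
F: √((13)² + (37)²) = √(169.000 + 1369.000) = 39.2
G: √((-45)² + (-1)²) = √(2025.000 + 1.000) = 45.0
H: √((-39)² + (28)²) = √(1521.000 + 784.000) = 48.0
I: √((-52)² + (58)²) = √(2704.000 + 3364.000) = 77.9
Minimum: F at 39.2.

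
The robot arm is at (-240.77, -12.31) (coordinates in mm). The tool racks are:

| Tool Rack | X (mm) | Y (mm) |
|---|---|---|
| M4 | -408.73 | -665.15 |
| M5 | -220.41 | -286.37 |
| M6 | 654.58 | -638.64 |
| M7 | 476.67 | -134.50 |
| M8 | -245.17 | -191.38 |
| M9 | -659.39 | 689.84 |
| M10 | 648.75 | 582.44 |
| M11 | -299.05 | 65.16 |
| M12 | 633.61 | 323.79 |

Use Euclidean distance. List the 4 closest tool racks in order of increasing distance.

Distances from (-240.77, -12.31):
M4: √((-167.96)² + (-652.84)²) = √(28210.5616 + 426200.0656) = 674.10 mm
M5: √((20.36)² + (-274.06)²) = √(414.5296 + 75108.8836) = 274.82 mm
M6: √((895.35)² + (-626.33)²) = √(801651.6225 + 392289.2689) = 1092.68 mm
M7: √((717.44)² + (-122.19)²) = √(514720.1536 + 14930.3961) = 727.77 mm
M8: √((-4.40)² + (-179.07)²) = √(19.3600 + 32066.0649) = 179.12 mm
M9: √((-418.62)² + (702.15)²) = √(175242.7044 + 493014.6225) = 817.47 mm
M10: √((889.52)² + (594.75)²) = √(791245.8304 + 353727.5625) = 1070.03 mm
M11: √((-58.28)² + (77.47)²) = √(3396.5584 + 6001.6009) = 96.94 mm
M12: √((874.38)² + (336.10)²) = √(764540.3844 + 112963.2100) = 936.75 mm
Sorted: M11 (96.94 mm) < M8 (179.12 mm) < M5 (274.82 mm) < M4 (674.10 mm) < M7 (727.77 mm) < M9 (817.47 mm) < …

M11, M8, M5, M4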